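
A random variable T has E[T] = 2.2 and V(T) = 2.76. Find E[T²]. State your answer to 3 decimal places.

E[T²] = V(T) + (E[T])² = 2.76 + (2.2)² = 7.6

7.600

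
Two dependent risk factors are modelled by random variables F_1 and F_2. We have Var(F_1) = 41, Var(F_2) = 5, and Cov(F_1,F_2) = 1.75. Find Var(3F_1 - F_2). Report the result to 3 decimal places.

Var(3F_1 - F_2) = (3)²·Var(F_1) + (-1)²·Var(F_2) + 2·(3)·(-1)·Cov(F_1,F_2)
= 9·41 + 1·5 + -6·1.75 = 363.5

363.500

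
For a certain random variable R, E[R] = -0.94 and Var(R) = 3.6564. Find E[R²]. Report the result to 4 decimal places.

4.5400

E[R²] = Var(R) + (E[R])² = 3.6564 + (-0.94)² = 4.54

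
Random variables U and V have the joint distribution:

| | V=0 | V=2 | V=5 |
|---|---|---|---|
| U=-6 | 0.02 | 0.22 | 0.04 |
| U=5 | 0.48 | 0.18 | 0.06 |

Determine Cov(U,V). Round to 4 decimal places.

E[U] = 1.92,  E[V] = 1.3
E[UV] = -0.54
Cov(U,V) = E[UV] − E[U]E[V] = -0.54 − (1.92)(1.3) = -3.036

-3.0360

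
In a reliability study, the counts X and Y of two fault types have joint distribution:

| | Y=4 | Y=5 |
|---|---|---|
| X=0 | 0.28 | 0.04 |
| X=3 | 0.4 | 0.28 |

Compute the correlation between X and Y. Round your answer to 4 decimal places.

E[X] = 2.04,  E[Y] = 4.32
E[XY] = 9
cov(X,Y) = E[XY] − E[X]E[Y] = 9 − (2.04)(4.32) = 0.1872
var(X) = 1.9584,  var(Y) = 0.2176
ρ = 0.1872 / √(1.9584·0.2176) ≈ 0.2868

0.2868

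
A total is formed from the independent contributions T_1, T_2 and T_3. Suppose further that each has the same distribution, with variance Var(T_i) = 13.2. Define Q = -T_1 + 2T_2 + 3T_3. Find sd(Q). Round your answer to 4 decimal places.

By independence, Var(Q) = (-1)²Var(T_1) + (2)²Var(T_2) + (3)²Var(T_3)
= (-1)²·13.2 + (2)²·13.2 + (3)²·13.2 = 184.8
sd(Q) = √184.8 ≈ 13.5941

13.5941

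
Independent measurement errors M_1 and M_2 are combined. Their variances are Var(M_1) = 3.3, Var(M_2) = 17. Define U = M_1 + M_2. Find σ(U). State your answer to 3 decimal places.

By independence, Var(U) = (1)²Var(M_1) + (1)²Var(M_2)
= (1)²·3.3 + (1)²·17 = 20.3
σ(U) = √20.3 ≈ 4.506

4.506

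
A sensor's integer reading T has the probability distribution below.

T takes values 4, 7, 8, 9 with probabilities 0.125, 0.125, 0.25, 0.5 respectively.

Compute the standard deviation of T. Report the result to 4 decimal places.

1.6154

E[T] = (4)(0.125) + (7)(0.125) + (8)(0.25) + (9)(0.5) = 7.875
E[T²] = (4)²(0.125) + (7)²(0.125) + (8)²(0.25) + (9)²(0.5) = 64.625
V(T) = E[T²] − (E[T])² = 64.625 − (7.875)² = 2.609375
SD(T) = √2.609375 ≈ 1.6154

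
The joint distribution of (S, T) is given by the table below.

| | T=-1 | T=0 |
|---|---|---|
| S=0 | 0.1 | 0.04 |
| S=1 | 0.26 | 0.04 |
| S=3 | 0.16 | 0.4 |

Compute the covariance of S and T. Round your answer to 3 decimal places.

E[S] = 1.98,  E[T] = -0.52
E[ST] = -0.74
Cov(S,T) = E[ST] − E[S]E[T] = -0.74 − (1.98)(-0.52) = 0.2896

0.290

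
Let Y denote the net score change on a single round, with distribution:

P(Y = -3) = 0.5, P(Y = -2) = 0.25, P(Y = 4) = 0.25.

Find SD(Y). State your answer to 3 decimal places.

E[Y] = (-3)(0.5) + (-2)(0.25) + (4)(0.25) = -1
E[Y²] = (-3)²(0.5) + (-2)²(0.25) + (4)²(0.25) = 9.5
V(Y) = E[Y²] − (E[Y])² = 9.5 − (-1)² = 8.5
SD(Y) = √8.5 ≈ 2.915

2.915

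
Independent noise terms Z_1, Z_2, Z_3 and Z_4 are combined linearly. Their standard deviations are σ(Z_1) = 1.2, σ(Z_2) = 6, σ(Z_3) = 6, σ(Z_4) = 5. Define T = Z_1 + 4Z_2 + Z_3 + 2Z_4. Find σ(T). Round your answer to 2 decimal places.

Var(Z_1) = 1.44, Var(Z_2) = 36, Var(Z_3) = 36, Var(Z_4) = 25
By independence, Var(T) = (1)²Var(Z_1) + (4)²Var(Z_2) + (1)²Var(Z_3) + (2)²Var(Z_4)
= (1)²·1.44 + (4)²·36 + (1)²·36 + (2)²·25 = 713.44
σ(T) = √713.44 ≈ 26.71

26.71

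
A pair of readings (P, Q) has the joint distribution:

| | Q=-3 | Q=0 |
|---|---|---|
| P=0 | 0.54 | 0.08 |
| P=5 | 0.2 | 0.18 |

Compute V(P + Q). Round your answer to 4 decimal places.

E[P] = 1.9,  E[Q] = -2.22,  E[PQ] = -3
V(P) = 9.5 − (1.9)² = 5.89;  V(Q) = 6.66 − (-2.22)² = 1.7316
Cov(P,Q) = -3 − (1.9)(-2.22) = 1.218
V(P + Q) = (1)²·5.89 + (1)²·1.7316 + 2·(1)·(1)·1.218 = 10.0576

10.0576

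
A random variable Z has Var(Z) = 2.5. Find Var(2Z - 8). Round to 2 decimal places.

10.00

Var(2Z - 8) = (2)²·Var(Z) = 4·2.5 = 10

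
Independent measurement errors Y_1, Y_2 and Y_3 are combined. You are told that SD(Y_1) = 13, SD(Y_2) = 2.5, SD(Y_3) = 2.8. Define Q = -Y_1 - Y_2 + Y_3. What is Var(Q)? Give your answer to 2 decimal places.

Var(Y_1) = 169, Var(Y_2) = 6.25, Var(Y_3) = 7.84
By independence, Var(Q) = (-1)²Var(Y_1) + (-1)²Var(Y_2) + (1)²Var(Y_3)
= (-1)²·169 + (-1)²·6.25 + (1)²·7.84 = 183.09

183.09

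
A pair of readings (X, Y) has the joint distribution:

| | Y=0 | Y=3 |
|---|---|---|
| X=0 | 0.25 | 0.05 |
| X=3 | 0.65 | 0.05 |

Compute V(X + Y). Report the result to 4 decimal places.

E[X] = 2.1,  E[Y] = 0.3,  E[XY] = 0.45
V(X) = 6.3 − (2.1)² = 1.89;  V(Y) = 0.9 − (0.3)² = 0.81
Cov(X,Y) = 0.45 − (2.1)(0.3) = -0.18
V(X + Y) = (1)²·1.89 + (1)²·0.81 + 2·(1)·(1)·-0.18 = 2.34

2.3400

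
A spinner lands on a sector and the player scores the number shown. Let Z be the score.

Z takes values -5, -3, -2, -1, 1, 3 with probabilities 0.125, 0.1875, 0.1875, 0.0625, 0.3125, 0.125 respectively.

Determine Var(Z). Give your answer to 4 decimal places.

6.1836

E[Z] = (-5)(0.125) + (-3)(0.1875) + (-2)(0.1875) + (-1)(0.0625) + (1)(0.3125) + (3)(0.125) = -0.9375
E[Z²] = (-5)²(0.125) + (-3)²(0.1875) + (-2)²(0.1875) + (-1)²(0.0625) + (1)²(0.3125) + (3)²(0.125) = 7.0625
Var(Z) = E[Z²] − (E[Z])² = 7.0625 − (-0.9375)² = 6.18359375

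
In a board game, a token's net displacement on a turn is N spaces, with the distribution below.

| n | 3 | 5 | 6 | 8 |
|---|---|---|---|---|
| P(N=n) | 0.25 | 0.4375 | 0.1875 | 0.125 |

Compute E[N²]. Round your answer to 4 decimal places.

E[N²] = (3)²(0.25) + (5)²(0.4375) + (6)²(0.1875) + (8)²(0.125) = 27.9375

27.9375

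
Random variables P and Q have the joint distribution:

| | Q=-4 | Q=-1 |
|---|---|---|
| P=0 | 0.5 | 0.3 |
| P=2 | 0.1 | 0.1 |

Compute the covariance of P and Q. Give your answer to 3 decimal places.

E[P] = 0.4,  E[Q] = -2.8
E[PQ] = -1
cov(P,Q) = E[PQ] − E[P]E[Q] = -1 − (0.4)(-2.8) = 0.12

0.120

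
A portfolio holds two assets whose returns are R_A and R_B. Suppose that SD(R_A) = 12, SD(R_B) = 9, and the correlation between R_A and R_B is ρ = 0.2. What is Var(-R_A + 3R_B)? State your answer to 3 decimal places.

Var(R_A) = (12)² = 144;  Var(R_B) = (9)² = 81
Cov(R_A,R_B) = ρ·SD(R_A)·SD(R_B) = 0.2·12·9 = 21.6
Var(-R_A + 3R_B) = (-1)²·Var(R_A) + (3)²·Var(R_B) + 2·(-1)·(3)·Cov(R_A,R_B)
= 1·144 + 9·81 + -6·21.6 = 743.4

743.400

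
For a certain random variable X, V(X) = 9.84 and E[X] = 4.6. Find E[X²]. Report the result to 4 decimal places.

31.0000

E[X²] = V(X) + (E[X])² = 9.84 + (4.6)² = 31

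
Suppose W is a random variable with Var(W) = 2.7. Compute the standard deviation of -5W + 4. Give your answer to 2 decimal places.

8.22

Var(-5W + 4) = (-5)²·2.7 = 67.5
sd(-5W + 4) = √67.5 ≈ 8.22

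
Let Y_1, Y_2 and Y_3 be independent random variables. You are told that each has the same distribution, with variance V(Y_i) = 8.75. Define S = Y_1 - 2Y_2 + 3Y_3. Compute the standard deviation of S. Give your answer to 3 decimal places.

11.068

By independence, V(S) = (1)²V(Y_1) + (-2)²V(Y_2) + (3)²V(Y_3)
= (1)²·8.75 + (-2)²·8.75 + (3)²·8.75 = 122.5
σ(S) = √122.5 ≈ 11.068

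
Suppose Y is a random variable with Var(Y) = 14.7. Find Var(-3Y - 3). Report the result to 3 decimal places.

Var(-3Y - 3) = (-3)²·Var(Y) = 9·14.7 = 132.3

132.300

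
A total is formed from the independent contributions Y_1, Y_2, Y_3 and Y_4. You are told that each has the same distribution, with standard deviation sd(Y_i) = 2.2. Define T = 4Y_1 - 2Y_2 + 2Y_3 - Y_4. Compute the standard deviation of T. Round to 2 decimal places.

11.00

V(Y_i) = (2.2)² = 4.84
By independence, V(T) = (4)²V(Y_1) + (-2)²V(Y_2) + (2)²V(Y_3) + (-1)²V(Y_4)
= (4)²·4.84 + (-2)²·4.84 + (2)²·4.84 + (-1)²·4.84 = 121
sd(T) = √121 ≈ 11.00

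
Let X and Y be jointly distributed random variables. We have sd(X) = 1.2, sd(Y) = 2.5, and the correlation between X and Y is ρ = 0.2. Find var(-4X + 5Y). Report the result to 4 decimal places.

155.2900

var(X) = (1.2)² = 1.44;  var(Y) = (2.5)² = 6.25
Cov(X,Y) = ρ·sd(X)·sd(Y) = 0.2·1.2·2.5 = 0.6
var(-4X + 5Y) = (-4)²·var(X) + (5)²·var(Y) + 2·(-4)·(5)·Cov(X,Y)
= 16·1.44 + 25·6.25 + -40·0.6 = 155.29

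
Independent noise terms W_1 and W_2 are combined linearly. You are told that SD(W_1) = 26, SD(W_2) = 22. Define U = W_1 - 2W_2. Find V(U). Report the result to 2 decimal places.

V(W_1) = 676, V(W_2) = 484
By independence, V(U) = (1)²V(W_1) + (-2)²V(W_2)
= (1)²·676 + (-2)²·484 = 2612

2612.00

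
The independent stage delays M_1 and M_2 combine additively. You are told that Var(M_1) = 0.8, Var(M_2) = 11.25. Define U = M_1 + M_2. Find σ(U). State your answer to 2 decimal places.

By independence, Var(U) = (1)²Var(M_1) + (1)²Var(M_2)
= (1)²·0.8 + (1)²·11.25 = 12.05
σ(U) = √12.05 ≈ 3.47

3.47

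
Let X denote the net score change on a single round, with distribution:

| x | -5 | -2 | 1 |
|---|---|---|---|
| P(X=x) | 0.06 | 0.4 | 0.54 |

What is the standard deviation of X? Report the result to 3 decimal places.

1.824

E[X] = (-5)(0.06) + (-2)(0.4) + (1)(0.54) = -0.56
E[X²] = (-5)²(0.06) + (-2)²(0.4) + (1)²(0.54) = 3.64
Var(X) = E[X²] − (E[X])² = 3.64 − (-0.56)² = 3.3264
SD(X) = √3.3264 ≈ 1.824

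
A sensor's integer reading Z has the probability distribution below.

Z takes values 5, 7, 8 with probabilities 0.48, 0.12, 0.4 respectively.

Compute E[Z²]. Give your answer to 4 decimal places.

43.4800

E[Z²] = (5)²(0.48) + (7)²(0.12) + (8)²(0.4) = 43.48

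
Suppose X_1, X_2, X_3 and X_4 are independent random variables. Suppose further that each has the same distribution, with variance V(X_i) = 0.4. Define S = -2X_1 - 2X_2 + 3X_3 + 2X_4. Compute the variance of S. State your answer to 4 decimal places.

8.4000

By independence, V(S) = (-2)²V(X_1) + (-2)²V(X_2) + (3)²V(X_3) + (2)²V(X_4)
= (-2)²·0.4 + (-2)²·0.4 + (3)²·0.4 + (2)²·0.4 = 8.4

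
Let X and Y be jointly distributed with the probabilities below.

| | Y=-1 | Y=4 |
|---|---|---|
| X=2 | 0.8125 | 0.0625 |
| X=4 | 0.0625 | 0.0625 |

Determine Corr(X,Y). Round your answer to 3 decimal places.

E[X] = 2.25,  E[Y] = -0.375
E[XY] = -0.375
cov(X,Y) = E[XY] − E[X]E[Y] = -0.375 − (2.25)(-0.375) = 0.46875
Var(X) = 0.4375,  Var(Y) = 2.734375
ρ = 0.46875 / √(0.4375·2.734375) ≈ 0.429

0.429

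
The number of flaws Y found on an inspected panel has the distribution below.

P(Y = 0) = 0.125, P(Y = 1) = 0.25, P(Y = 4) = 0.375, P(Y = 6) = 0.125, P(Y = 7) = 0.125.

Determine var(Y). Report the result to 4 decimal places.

5.4844

E[Y] = (0)(0.125) + (1)(0.25) + (4)(0.375) + (6)(0.125) + (7)(0.125) = 3.375
E[Y²] = (0)²(0.125) + (1)²(0.25) + (4)²(0.375) + (6)²(0.125) + (7)²(0.125) = 16.875
var(Y) = E[Y²] − (E[Y])² = 16.875 − (3.375)² = 5.484375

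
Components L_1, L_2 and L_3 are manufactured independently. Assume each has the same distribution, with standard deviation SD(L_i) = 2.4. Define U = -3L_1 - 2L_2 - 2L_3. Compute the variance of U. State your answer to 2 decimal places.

97.92

V(L_i) = (2.4)² = 5.76
By independence, V(U) = (-3)²V(L_1) + (-2)²V(L_2) + (-2)²V(L_3)
= (-3)²·5.76 + (-2)²·5.76 + (-2)²·5.76 = 97.92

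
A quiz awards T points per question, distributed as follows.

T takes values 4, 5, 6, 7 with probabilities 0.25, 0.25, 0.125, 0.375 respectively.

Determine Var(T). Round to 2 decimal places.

E[T] = (4)(0.25) + (5)(0.25) + (6)(0.125) + (7)(0.375) = 5.625
E[T²] = (4)²(0.25) + (5)²(0.25) + (6)²(0.125) + (7)²(0.375) = 33.125
Var(T) = E[T²] − (E[T])² = 33.125 − (5.625)² = 1.484375

1.48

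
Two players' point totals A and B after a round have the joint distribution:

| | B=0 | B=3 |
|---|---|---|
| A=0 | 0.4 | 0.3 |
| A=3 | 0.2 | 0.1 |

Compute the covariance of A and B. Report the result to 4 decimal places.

E[A] = 0.9,  E[B] = 1.2
E[AB] = 0.9
Cov(A,B) = E[AB] − E[A]E[B] = 0.9 − (0.9)(1.2) = -0.18

-0.1800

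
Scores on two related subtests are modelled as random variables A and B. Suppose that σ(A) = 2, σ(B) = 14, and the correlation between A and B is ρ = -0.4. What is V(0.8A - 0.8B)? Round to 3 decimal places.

V(A) = (2)² = 4;  V(B) = (14)² = 196
Cov(A,B) = ρ·σ(A)·σ(B) = -0.4·2·14 = -11.2
V(0.8A - 0.8B) = (0.8)²·V(A) + (-0.8)²·V(B) + 2·(0.8)·(-0.8)·Cov(A,B)
= 0.64·4 + 0.64·196 + -1.28·-11.2 = 142.336

142.336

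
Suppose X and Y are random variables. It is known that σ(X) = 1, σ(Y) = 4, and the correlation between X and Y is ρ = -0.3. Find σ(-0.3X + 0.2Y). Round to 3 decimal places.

Var(X) = (1)² = 1;  Var(Y) = (4)² = 16
cov(X,Y) = ρ·σ(X)·σ(Y) = -0.3·1·4 = -1.2
Var(-0.3X + 0.2Y) = (-0.3)²·Var(X) + (0.2)²·Var(Y) + 2·(-0.3)·(0.2)·cov(X,Y)
= 0.09·1 + 0.04·16 + -0.12·-1.2 = 0.874
σ(-0.3X + 0.2Y) = √0.874 ≈ 0.935

0.935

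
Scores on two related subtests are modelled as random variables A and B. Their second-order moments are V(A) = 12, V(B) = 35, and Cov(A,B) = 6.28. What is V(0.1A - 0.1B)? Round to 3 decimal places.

0.344

V(0.1A - 0.1B) = (0.1)²·V(A) + (-0.1)²·V(B) + 2·(0.1)·(-0.1)·Cov(A,B)
= 0.01·12 + 0.01·35 + -0.02·6.28 = 0.3444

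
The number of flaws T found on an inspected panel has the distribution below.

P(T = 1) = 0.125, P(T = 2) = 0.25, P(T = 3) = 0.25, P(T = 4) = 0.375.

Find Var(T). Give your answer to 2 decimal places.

E[T] = (1)(0.125) + (2)(0.25) + (3)(0.25) + (4)(0.375) = 2.875
E[T²] = (1)²(0.125) + (2)²(0.25) + (3)²(0.25) + (4)²(0.375) = 9.375
Var(T) = E[T²] − (E[T])² = 9.375 − (2.875)² = 1.109375

1.11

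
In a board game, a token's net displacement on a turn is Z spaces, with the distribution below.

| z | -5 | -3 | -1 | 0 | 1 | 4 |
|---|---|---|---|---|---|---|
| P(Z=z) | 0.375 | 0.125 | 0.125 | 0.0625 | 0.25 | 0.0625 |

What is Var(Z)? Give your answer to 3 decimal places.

E[Z] = (-5)(0.375) + (-3)(0.125) + (-1)(0.125) + (0)(0.0625) + (1)(0.25) + (4)(0.0625) = -1.875
E[Z²] = (-5)²(0.375) + (-3)²(0.125) + (-1)²(0.125) + (0)²(0.0625) + (1)²(0.25) + (4)²(0.0625) = 11.875
Var(Z) = E[Z²] − (E[Z])² = 11.875 − (-1.875)² = 8.359375

8.359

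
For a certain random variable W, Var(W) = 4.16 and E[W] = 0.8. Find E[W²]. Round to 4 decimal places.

4.8000

E[W²] = Var(W) + (E[W])² = 4.16 + (0.8)² = 4.8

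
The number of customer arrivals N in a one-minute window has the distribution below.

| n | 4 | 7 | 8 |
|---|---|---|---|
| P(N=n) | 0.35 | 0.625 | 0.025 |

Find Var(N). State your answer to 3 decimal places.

E[N] = (4)(0.35) + (7)(0.625) + (8)(0.025) = 5.975
E[N²] = (4)²(0.35) + (7)²(0.625) + (8)²(0.025) = 37.825
Var(N) = E[N²] − (E[N])² = 37.825 − (5.975)² = 2.124375

2.124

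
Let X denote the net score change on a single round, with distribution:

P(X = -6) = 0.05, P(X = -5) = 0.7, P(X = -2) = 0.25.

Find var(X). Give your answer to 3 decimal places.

1.810

E[X] = (-6)(0.05) + (-5)(0.7) + (-2)(0.25) = -4.3
E[X²] = (-6)²(0.05) + (-5)²(0.7) + (-2)²(0.25) = 20.3
var(X) = E[X²] − (E[X])² = 20.3 − (-4.3)² = 1.81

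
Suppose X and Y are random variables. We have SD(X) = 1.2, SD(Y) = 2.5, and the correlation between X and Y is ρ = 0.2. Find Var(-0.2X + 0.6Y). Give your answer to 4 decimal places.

2.1636

Var(X) = (1.2)² = 1.44;  Var(Y) = (2.5)² = 6.25
Cov(X,Y) = ρ·SD(X)·SD(Y) = 0.2·1.2·2.5 = 0.6
Var(-0.2X + 0.6Y) = (-0.2)²·Var(X) + (0.6)²·Var(Y) + 2·(-0.2)·(0.6)·Cov(X,Y)
= 0.04·1.44 + 0.36·6.25 + -0.24·0.6 = 2.1636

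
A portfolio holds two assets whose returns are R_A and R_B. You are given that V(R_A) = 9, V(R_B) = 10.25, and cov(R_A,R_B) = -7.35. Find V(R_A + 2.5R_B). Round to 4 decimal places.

V(R_A + 2.5R_B) = (1)²·V(R_A) + (2.5)²·V(R_B) + 2·(1)·(2.5)·cov(R_A,R_B)
= 1·9 + 6.25·10.25 + 5·-7.35 = 36.3125

36.3125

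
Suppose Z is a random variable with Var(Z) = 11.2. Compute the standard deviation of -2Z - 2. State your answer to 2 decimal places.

Var(-2Z - 2) = (-2)²·11.2 = 44.8
SD(-2Z - 2) = √44.8 ≈ 6.69

6.69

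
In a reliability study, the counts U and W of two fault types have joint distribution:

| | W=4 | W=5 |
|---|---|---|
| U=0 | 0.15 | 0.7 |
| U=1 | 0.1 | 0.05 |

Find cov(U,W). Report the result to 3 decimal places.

E[U] = 0.15,  E[W] = 4.75
E[UW] = 0.65
cov(U,W) = E[UW] − E[U]E[W] = 0.65 − (0.15)(4.75) = -0.0625

-0.063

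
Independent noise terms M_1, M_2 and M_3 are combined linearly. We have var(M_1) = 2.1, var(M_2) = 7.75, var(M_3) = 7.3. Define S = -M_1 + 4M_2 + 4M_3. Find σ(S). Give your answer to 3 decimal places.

By independence, var(S) = (-1)²var(M_1) + (4)²var(M_2) + (4)²var(M_3)
= (-1)²·2.1 + (4)²·7.75 + (4)²·7.3 = 242.9
σ(S) = √242.9 ≈ 15.585

15.585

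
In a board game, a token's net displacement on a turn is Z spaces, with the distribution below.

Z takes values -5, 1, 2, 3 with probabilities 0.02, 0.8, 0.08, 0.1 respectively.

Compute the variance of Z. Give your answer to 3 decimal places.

E[Z] = (-5)(0.02) + (1)(0.8) + (2)(0.08) + (3)(0.1) = 1.16
E[Z²] = (-5)²(0.02) + (1)²(0.8) + (2)²(0.08) + (3)²(0.1) = 2.52
var(Z) = E[Z²] − (E[Z])² = 2.52 − (1.16)² = 1.1744

1.174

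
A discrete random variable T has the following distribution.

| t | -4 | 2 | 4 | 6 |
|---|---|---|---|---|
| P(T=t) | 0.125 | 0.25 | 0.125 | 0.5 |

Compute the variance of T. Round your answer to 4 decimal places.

10.7500

E[T] = (-4)(0.125) + (2)(0.25) + (4)(0.125) + (6)(0.5) = 3.5
E[T²] = (-4)²(0.125) + (2)²(0.25) + (4)²(0.125) + (6)²(0.5) = 23
V(T) = E[T²] − (E[T])² = 23 − (3.5)² = 10.75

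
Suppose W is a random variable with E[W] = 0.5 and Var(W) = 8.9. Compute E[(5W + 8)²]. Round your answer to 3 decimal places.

332.750

E[5W + 8] = 5·0.5 + 8 = 10.5
Var(5W + 8) = (5)²·8.9 = 222.5
E[(5W + 8)²] = Var((5W + 8)) + (E[(5W + 8)])² = 222.5 + (10.5)² = 332.75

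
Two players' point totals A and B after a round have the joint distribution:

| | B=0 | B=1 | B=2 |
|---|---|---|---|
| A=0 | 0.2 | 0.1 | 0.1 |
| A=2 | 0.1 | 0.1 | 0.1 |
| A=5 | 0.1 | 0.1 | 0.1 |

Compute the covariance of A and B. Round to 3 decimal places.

0.210

E[A] = 2.1,  E[B] = 0.9
E[AB] = 2.1
cov(A,B) = E[AB] − E[A]E[B] = 2.1 − (2.1)(0.9) = 0.21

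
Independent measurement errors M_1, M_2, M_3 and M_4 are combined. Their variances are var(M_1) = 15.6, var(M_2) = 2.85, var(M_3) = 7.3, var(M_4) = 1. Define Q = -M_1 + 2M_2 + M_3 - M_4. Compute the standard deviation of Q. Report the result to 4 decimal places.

5.9414

By independence, var(Q) = (-1)²var(M_1) + (2)²var(M_2) + (1)²var(M_3) + (-1)²var(M_4)
= (-1)²·15.6 + (2)²·2.85 + (1)²·7.3 + (-1)²·1 = 35.3
σ(Q) = √35.3 ≈ 5.9414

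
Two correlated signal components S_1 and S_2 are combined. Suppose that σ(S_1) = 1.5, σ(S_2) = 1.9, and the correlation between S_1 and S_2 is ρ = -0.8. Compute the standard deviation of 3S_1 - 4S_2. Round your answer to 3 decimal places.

11.521

Var(S_1) = (1.5)² = 2.25;  Var(S_2) = (1.9)² = 3.61
Cov(S_1,S_2) = ρ·σ(S_1)·σ(S_2) = -0.8·1.5·1.9 = -2.28
Var(3S_1 - 4S_2) = (3)²·Var(S_1) + (-4)²·Var(S_2) + 2·(3)·(-4)·Cov(S_1,S_2)
= 9·2.25 + 16·3.61 + -24·-2.28 = 132.73
σ(3S_1 - 4S_2) = √132.73 ≈ 11.521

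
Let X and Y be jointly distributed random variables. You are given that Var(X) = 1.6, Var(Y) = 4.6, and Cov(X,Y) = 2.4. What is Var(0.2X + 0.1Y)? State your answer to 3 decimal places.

Var(0.2X + 0.1Y) = (0.2)²·Var(X) + (0.1)²·Var(Y) + 2·(0.2)·(0.1)·Cov(X,Y)
= 0.04·1.6 + 0.01·4.6 + 0.04·2.4 = 0.206

0.206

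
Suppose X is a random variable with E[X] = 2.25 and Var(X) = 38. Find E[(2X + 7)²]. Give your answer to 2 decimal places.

E[2X + 7] = 2·2.25 + 7 = 11.5
Var(2X + 7) = (2)²·38 = 152
E[(2X + 7)²] = Var((2X + 7)) + (E[(2X + 7)])² = 152 + (11.5)² = 284.25

284.25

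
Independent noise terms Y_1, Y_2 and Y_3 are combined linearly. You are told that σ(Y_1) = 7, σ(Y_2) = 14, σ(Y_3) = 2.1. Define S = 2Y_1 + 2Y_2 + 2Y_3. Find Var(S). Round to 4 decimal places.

Var(Y_1) = 49, Var(Y_2) = 196, Var(Y_3) = 4.41
By independence, Var(S) = (2)²Var(Y_1) + (2)²Var(Y_2) + (2)²Var(Y_3)
= (2)²·49 + (2)²·196 + (2)²·4.41 = 997.64

997.6400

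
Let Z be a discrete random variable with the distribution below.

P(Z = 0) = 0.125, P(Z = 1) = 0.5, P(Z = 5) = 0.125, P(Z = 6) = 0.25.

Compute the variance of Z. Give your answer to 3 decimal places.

E[Z] = (0)(0.125) + (1)(0.5) + (5)(0.125) + (6)(0.25) = 2.625
E[Z²] = (0)²(0.125) + (1)²(0.5) + (5)²(0.125) + (6)²(0.25) = 12.625
var(Z) = E[Z²] − (E[Z])² = 12.625 − (2.625)² = 5.734375

5.734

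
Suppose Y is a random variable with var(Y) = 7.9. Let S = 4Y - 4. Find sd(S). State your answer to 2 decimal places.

11.24

var(4Y - 4) = (4)²·7.9 = 126.4
sd(S) = √126.4 ≈ 11.24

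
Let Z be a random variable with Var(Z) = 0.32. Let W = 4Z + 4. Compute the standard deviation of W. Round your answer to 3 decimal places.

2.263

Var(4Z + 4) = (4)²·0.32 = 5.12
SD(W) = √5.12 ≈ 2.263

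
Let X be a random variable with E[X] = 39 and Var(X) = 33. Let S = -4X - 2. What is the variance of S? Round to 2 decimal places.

528.00

Var(-4X - 2) = (-4)²·Var(X) = 16·33 = 528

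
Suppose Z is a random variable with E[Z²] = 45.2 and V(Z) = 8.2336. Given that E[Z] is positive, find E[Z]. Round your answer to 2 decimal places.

(E[Z])² = E[Z²] − V(Z) = 45.2 − 8.2336 = 36.9664
E[Z] = √36.9664 = 6.08

6.08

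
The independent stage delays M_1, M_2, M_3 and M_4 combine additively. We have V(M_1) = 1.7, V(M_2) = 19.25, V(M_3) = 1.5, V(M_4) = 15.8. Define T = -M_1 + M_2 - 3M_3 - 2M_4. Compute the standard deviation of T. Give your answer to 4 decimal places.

9.8818

By independence, V(T) = (-1)²V(M_1) + (1)²V(M_2) + (-3)²V(M_3) + (-2)²V(M_4)
= (-1)²·1.7 + (1)²·19.25 + (-3)²·1.5 + (-2)²·15.8 = 97.65
SD(T) = √97.65 ≈ 9.8818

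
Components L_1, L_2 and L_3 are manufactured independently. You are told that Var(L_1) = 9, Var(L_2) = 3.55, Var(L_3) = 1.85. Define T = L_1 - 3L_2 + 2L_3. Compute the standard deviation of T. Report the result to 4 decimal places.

By independence, Var(T) = (1)²Var(L_1) + (-3)²Var(L_2) + (2)²Var(L_3)
= (1)²·9 + (-3)²·3.55 + (2)²·1.85 = 48.35
σ(T) = √48.35 ≈ 6.9534

6.9534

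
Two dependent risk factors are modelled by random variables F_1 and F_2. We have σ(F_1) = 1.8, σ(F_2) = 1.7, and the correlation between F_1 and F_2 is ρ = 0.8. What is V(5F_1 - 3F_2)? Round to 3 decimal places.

V(F_1) = (1.8)² = 3.24;  V(F_2) = (1.7)² = 2.89
Cov(F_1,F_2) = ρ·σ(F_1)·σ(F_2) = 0.8·1.8·1.7 = 2.448
V(5F_1 - 3F_2) = (5)²·V(F_1) + (-3)²·V(F_2) + 2·(5)·(-3)·Cov(F_1,F_2)
= 25·3.24 + 9·2.89 + -30·2.448 = 33.57

33.570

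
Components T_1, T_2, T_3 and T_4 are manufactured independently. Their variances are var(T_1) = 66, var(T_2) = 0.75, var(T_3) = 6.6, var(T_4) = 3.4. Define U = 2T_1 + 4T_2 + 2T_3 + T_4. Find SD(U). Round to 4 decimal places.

17.4871

By independence, var(U) = (2)²var(T_1) + (4)²var(T_2) + (2)²var(T_3) + (1)²var(T_4)
= (2)²·66 + (4)²·0.75 + (2)²·6.6 + (1)²·3.4 = 305.8
SD(U) = √305.8 ≈ 17.4871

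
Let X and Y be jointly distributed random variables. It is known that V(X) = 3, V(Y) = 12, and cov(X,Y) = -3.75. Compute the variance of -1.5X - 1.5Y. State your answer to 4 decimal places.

16.8750

V(-1.5X - 1.5Y) = (-1.5)²·V(X) + (-1.5)²·V(Y) + 2·(-1.5)·(-1.5)·cov(X,Y)
= 2.25·3 + 2.25·12 + 4.5·-3.75 = 16.875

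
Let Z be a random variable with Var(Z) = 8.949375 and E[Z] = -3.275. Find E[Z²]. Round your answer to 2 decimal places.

19.68

E[Z²] = Var(Z) + (E[Z])² = 8.949375 + (-3.275)² = 19.675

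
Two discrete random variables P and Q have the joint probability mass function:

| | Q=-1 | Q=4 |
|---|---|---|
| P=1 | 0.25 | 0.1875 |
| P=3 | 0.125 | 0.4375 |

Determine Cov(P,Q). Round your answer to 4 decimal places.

E[P] = 2.125,  E[Q] = 2.125
E[PQ] = 5.375
Cov(P,Q) = E[PQ] − E[P]E[Q] = 5.375 − (2.125)(2.125) = 0.859375

0.8594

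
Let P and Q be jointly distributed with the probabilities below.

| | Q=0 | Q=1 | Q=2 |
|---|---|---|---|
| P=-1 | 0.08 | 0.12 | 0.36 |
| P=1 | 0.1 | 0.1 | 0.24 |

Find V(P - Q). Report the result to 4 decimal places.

1.7684

E[P] = -0.12,  E[Q] = 1.42,  E[PQ] = -0.26
V(P) = 1 − (-0.12)² = 0.9856;  V(Q) = 2.62 − (1.42)² = 0.6036
Cov(P,Q) = -0.26 − (-0.12)(1.42) = -0.0896
V(P - Q) = (1)²·0.9856 + (-1)²·0.6036 + 2·(1)·(-1)·-0.0896 = 1.7684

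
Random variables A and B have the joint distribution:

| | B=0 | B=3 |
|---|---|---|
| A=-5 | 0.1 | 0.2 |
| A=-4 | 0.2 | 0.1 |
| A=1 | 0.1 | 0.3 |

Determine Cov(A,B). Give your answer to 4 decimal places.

E[A] = -2.3,  E[B] = 1.8
E[AB] = -3.3
Cov(A,B) = E[AB] − E[A]E[B] = -3.3 − (-2.3)(1.8) = 0.84

0.8400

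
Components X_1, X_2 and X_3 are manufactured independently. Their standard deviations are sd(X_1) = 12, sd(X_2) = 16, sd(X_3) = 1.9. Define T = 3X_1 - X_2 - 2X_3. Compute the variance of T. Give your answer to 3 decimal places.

var(X_1) = 144, var(X_2) = 256, var(X_3) = 3.61
By independence, var(T) = (3)²var(X_1) + (-1)²var(X_2) + (-2)²var(X_3)
= (3)²·144 + (-1)²·256 + (-2)²·3.61 = 1566.44

1566.440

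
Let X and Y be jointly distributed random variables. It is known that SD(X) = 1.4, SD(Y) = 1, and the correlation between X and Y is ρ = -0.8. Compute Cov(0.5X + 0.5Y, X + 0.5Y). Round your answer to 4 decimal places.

V(X) = (1.4)² = 1.96;  V(Y) = (1)² = 1
Cov(X,Y) = ρ·SD(X)·SD(Y) = -0.8·1.4·1 = -1.12
Cov(0.5X + 0.5Y, X + 0.5Y) = (0.5)(1)V(X) + (0.5)(0.5)V(Y) + [(0.5)(0.5) + (0.5)(1)]Cov(X,Y)
= 0.5·1.96 + 0.25·1 + 0.75·-1.12 = 0.39

0.3900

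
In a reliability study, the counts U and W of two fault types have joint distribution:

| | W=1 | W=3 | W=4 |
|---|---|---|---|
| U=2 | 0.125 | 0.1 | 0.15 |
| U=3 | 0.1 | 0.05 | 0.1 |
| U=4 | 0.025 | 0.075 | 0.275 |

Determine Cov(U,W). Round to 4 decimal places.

E[U] = 3,  E[W] = 3.025
E[UW] = 9.4
Cov(U,W) = E[UW] − E[U]E[W] = 9.4 − (3)(3.025) = 0.325

0.3250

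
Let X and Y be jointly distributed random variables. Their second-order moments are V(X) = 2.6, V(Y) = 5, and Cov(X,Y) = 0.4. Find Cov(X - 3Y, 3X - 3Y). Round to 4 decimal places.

48.0000

Cov(X - 3Y, 3X - 3Y) = (1)(3)V(X) + (-3)(-3)V(Y) + [(1)(-3) + (-3)(3)]Cov(X,Y)
= 3·2.6 + 9·5 + -12·0.4 = 48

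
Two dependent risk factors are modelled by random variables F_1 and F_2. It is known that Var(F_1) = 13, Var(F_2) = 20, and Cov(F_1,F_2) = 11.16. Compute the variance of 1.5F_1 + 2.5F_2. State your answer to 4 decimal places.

237.9500

Var(1.5F_1 + 2.5F_2) = (1.5)²·Var(F_1) + (2.5)²·Var(F_2) + 2·(1.5)·(2.5)·Cov(F_1,F_2)
= 2.25·13 + 6.25·20 + 7.5·11.16 = 237.95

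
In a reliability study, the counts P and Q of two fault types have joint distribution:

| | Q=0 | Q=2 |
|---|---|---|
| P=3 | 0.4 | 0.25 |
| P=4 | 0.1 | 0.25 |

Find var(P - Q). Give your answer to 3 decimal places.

0.928

E[P] = 3.35,  E[Q] = 1,  E[PQ] = 3.5
var(P) = 11.45 − (3.35)² = 0.2275;  var(Q) = 2 − (1)² = 1
Cov(P,Q) = 3.5 − (3.35)(1) = 0.15
var(P - Q) = (1)²·0.2275 + (-1)²·1 + 2·(1)·(-1)·0.15 = 0.9275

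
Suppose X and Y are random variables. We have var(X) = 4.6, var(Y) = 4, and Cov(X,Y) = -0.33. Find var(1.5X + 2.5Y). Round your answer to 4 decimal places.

32.8750

var(1.5X + 2.5Y) = (1.5)²·var(X) + (2.5)²·var(Y) + 2·(1.5)·(2.5)·Cov(X,Y)
= 2.25·4.6 + 6.25·4 + 7.5·-0.33 = 32.875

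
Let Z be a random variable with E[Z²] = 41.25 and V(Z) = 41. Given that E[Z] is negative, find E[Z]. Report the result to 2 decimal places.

-0.50

(E[Z])² = E[Z²] − V(Z) = 41.25 − 41 = 0.25
E[Z] = −√0.25 = -0.5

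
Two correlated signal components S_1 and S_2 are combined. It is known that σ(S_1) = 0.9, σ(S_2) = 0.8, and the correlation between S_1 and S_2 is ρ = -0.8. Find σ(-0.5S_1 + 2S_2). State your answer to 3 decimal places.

1.979

Var(S_1) = (0.9)² = 0.81;  Var(S_2) = (0.8)² = 0.64
Cov(S_1,S_2) = ρ·σ(S_1)·σ(S_2) = -0.8·0.9·0.8 = -0.576
Var(-0.5S_1 + 2S_2) = (-0.5)²·Var(S_1) + (2)²·Var(S_2) + 2·(-0.5)·(2)·Cov(S_1,S_2)
= 0.25·0.81 + 4·0.64 + -2·-0.576 = 3.9145
σ(-0.5S_1 + 2S_2) = √3.9145 ≈ 1.979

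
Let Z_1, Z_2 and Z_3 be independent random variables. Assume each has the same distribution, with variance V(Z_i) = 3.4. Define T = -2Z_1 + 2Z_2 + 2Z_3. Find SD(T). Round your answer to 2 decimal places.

6.39

By independence, V(T) = (-2)²V(Z_1) + (2)²V(Z_2) + (2)²V(Z_3)
= (-2)²·3.4 + (2)²·3.4 + (2)²·3.4 = 40.8
SD(T) = √40.8 ≈ 6.39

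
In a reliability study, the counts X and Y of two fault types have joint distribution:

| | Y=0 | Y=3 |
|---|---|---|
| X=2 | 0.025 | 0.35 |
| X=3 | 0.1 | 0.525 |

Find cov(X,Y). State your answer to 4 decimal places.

E[X] = 2.625,  E[Y] = 2.625
E[XY] = 6.825
cov(X,Y) = E[XY] − E[X]E[Y] = 6.825 − (2.625)(2.625) = -0.065625

-0.0656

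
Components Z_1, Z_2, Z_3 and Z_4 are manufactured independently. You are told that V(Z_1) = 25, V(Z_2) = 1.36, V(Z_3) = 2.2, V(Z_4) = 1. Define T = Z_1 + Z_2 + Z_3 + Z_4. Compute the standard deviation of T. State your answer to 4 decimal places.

By independence, V(T) = (1)²V(Z_1) + (1)²V(Z_2) + (1)²V(Z_3) + (1)²V(Z_4)
= (1)²·25 + (1)²·1.36 + (1)²·2.2 + (1)²·1 = 29.56
σ(T) = √29.56 ≈ 5.4369

5.4369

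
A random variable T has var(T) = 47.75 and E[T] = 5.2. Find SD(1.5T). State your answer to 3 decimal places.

var(1.5T) = (1.5)²·47.75 = 107.4375
SD(1.5T) = √107.4375 ≈ 10.365

10.365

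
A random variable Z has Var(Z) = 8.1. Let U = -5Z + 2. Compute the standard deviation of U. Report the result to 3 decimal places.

Var(-5Z + 2) = (-5)²·8.1 = 202.5
σ(U) = √202.5 ≈ 14.230

14.230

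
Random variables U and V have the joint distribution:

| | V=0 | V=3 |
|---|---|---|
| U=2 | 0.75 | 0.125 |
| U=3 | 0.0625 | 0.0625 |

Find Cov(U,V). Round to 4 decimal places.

E[U] = 2.125,  E[V] = 0.5625
E[UV] = 1.3125
Cov(U,V) = E[UV] − E[U]E[V] = 1.3125 − (2.125)(0.5625) = 0.1171875

0.1172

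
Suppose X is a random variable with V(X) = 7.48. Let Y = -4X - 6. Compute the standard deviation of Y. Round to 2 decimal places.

10.94

V(-4X - 6) = (-4)²·7.48 = 119.68
SD(Y) = √119.68 ≈ 10.94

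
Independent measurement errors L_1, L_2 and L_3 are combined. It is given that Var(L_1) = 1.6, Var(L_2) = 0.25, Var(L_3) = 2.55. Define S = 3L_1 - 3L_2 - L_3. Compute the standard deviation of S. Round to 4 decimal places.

By independence, Var(S) = (3)²Var(L_1) + (-3)²Var(L_2) + (-1)²Var(L_3)
= (3)²·1.6 + (-3)²·0.25 + (-1)²·2.55 = 19.2
σ(S) = √19.2 ≈ 4.3818

4.3818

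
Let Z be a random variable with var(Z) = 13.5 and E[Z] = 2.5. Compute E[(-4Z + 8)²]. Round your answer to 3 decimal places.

220.000

E[-4Z + 8] = -4·2.5 + 8 = -2
var(-4Z + 8) = (-4)²·13.5 = 216
E[(-4Z + 8)²] = var((-4Z + 8)) + (E[(-4Z + 8)])² = 216 + (-2)² = 220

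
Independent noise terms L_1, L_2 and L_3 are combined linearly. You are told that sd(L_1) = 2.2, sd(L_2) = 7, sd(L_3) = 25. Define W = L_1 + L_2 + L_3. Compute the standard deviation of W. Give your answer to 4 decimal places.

Var(L_1) = 4.84, Var(L_2) = 49, Var(L_3) = 625
By independence, Var(W) = (1)²Var(L_1) + (1)²Var(L_2) + (1)²Var(L_3)
= (1)²·4.84 + (1)²·49 + (1)²·625 = 678.84
sd(W) = √678.84 ≈ 26.0546

26.0546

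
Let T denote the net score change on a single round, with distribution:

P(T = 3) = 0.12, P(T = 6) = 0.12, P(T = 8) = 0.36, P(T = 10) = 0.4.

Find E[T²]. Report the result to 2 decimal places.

E[T²] = (3)²(0.12) + (6)²(0.12) + (8)²(0.36) + (10)²(0.4) = 68.44

68.44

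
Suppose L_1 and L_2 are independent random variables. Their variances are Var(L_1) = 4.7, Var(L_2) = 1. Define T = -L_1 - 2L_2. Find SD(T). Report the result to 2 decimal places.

By independence, Var(T) = (-1)²Var(L_1) + (-2)²Var(L_2)
= (-1)²·4.7 + (-2)²·1 = 8.7
SD(T) = √8.7 ≈ 2.95

2.95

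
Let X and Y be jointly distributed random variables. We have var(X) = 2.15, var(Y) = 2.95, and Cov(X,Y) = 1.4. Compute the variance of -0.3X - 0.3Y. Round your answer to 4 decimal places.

var(-0.3X - 0.3Y) = (-0.3)²·var(X) + (-0.3)²·var(Y) + 2·(-0.3)·(-0.3)·Cov(X,Y)
= 0.09·2.15 + 0.09·2.95 + 0.18·1.4 = 0.711

0.7110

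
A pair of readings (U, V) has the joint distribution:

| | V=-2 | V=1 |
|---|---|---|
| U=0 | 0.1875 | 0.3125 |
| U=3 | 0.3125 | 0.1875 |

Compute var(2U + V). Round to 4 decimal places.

9.0000

E[U] = 1.5,  E[V] = -0.5,  E[UV] = -1.3125
var(U) = 4.5 − (1.5)² = 2.25;  var(V) = 2.5 − (-0.5)² = 2.25
cov(U,V) = -1.3125 − (1.5)(-0.5) = -0.5625
var(2U + V) = (2)²·2.25 + (1)²·2.25 + 2·(2)·(1)·-0.5625 = 9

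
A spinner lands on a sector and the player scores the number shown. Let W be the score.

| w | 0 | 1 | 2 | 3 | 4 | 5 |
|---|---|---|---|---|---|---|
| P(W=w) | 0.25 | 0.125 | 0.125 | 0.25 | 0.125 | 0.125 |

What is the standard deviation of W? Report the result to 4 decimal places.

1.7139

E[W] = (0)(0.25) + (1)(0.125) + (2)(0.125) + (3)(0.25) + (4)(0.125) + (5)(0.125) = 2.25
E[W²] = (0)²(0.25) + (1)²(0.125) + (2)²(0.125) + (3)²(0.25) + (4)²(0.125) + (5)²(0.125) = 8
Var(W) = E[W²] − (E[W])² = 8 − (2.25)² = 2.9375
sd(W) = √2.9375 ≈ 1.7139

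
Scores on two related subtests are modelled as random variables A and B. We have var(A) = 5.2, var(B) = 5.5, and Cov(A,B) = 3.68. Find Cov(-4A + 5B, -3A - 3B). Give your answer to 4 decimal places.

Cov(-4A + 5B, -3A - 3B) = (-4)(-3)var(A) + (5)(-3)var(B) + [(-4)(-3) + (5)(-3)]Cov(A,B)
= 12·5.2 + -15·5.5 + -3·3.68 = -31.14

-31.1400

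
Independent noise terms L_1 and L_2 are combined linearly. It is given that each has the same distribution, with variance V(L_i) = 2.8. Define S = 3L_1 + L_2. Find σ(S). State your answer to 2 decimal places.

By independence, V(S) = (3)²V(L_1) + (1)²V(L_2)
= (3)²·2.8 + (1)²·2.8 = 28
σ(S) = √28 ≈ 5.29

5.29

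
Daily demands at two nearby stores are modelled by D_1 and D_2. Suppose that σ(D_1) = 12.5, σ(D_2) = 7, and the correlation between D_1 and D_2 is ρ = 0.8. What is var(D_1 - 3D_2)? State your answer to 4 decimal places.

177.2500

var(D_1) = (12.5)² = 156.25;  var(D_2) = (7)² = 49
Cov(D_1,D_2) = ρ·σ(D_1)·σ(D_2) = 0.8·12.5·7 = 70
var(D_1 - 3D_2) = (1)²·var(D_1) + (-3)²·var(D_2) + 2·(1)·(-3)·Cov(D_1,D_2)
= 1·156.25 + 9·49 + -6·70 = 177.25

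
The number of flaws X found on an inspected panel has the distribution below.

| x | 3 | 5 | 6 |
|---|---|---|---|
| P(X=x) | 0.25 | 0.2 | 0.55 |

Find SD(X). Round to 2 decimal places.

1.24

E[X] = (3)(0.25) + (5)(0.2) + (6)(0.55) = 5.05
E[X²] = (3)²(0.25) + (5)²(0.2) + (6)²(0.55) = 27.05
Var(X) = E[X²] − (E[X])² = 27.05 − (5.05)² = 1.5475
SD(X) = √1.5475 ≈ 1.24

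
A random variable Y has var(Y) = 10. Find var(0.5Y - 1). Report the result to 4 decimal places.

2.5000

var(0.5Y - 1) = (0.5)²·var(Y) = 0.25·10 = 2.5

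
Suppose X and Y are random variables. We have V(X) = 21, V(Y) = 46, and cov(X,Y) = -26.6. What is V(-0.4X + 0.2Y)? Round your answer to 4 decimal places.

V(-0.4X + 0.2Y) = (-0.4)²·V(X) + (0.2)²·V(Y) + 2·(-0.4)·(0.2)·cov(X,Y)
= 0.16·21 + 0.04·46 + -0.16·-26.6 = 9.456

9.4560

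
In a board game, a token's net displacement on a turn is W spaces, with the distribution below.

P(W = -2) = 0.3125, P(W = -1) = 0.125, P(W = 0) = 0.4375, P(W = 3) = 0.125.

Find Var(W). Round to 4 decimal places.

E[W] = (-2)(0.3125) + (-1)(0.125) + (0)(0.4375) + (3)(0.125) = -0.375
E[W²] = (-2)²(0.3125) + (-1)²(0.125) + (0)²(0.4375) + (3)²(0.125) = 2.5
Var(W) = E[W²] − (E[W])² = 2.5 − (-0.375)² = 2.359375

2.3594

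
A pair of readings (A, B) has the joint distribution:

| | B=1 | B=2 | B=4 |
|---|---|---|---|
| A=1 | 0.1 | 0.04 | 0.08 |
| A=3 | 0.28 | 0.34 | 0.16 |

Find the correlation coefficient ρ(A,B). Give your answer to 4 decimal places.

E[A] = 2.56,  E[B] = 2.1
E[AB] = 5.3
cov(A,B) = E[AB] − E[A]E[B] = 5.3 − (2.56)(2.1) = -0.076
var(A) = 0.6864,  var(B) = 1.33
ρ = -0.076 / √(0.6864·1.33) ≈ -0.0795

-0.0795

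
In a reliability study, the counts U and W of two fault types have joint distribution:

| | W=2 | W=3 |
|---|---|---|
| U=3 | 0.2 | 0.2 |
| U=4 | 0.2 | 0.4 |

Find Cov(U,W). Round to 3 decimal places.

E[U] = 3.6,  E[W] = 2.6
E[UW] = 9.4
Cov(U,W) = E[UW] − E[U]E[W] = 9.4 − (3.6)(2.6) = 0.04

0.040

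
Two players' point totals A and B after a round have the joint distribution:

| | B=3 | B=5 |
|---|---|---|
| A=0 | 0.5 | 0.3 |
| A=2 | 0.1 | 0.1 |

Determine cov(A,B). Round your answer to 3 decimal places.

E[A] = 0.4,  E[B] = 3.8
E[AB] = 1.6
cov(A,B) = E[AB] − E[A]E[B] = 1.6 − (0.4)(3.8) = 0.08

0.080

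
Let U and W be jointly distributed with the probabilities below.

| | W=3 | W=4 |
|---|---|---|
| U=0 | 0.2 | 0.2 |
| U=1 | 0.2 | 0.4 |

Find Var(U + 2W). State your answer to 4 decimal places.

E[U] = 0.6,  E[W] = 3.6,  E[UW] = 2.2
Var(U) = 0.6 − (0.6)² = 0.24;  Var(W) = 13.2 − (3.6)² = 0.24
cov(U,W) = 2.2 − (0.6)(3.6) = 0.04
Var(U + 2W) = (1)²·0.24 + (2)²·0.24 + 2·(1)·(2)·0.04 = 1.36

1.3600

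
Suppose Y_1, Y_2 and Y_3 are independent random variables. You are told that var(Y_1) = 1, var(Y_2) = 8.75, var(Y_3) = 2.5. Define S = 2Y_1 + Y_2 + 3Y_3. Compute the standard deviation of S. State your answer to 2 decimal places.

By independence, var(S) = (2)²var(Y_1) + (1)²var(Y_2) + (3)²var(Y_3)
= (2)²·1 + (1)²·8.75 + (3)²·2.5 = 35.25
sd(S) = √35.25 ≈ 5.94

5.94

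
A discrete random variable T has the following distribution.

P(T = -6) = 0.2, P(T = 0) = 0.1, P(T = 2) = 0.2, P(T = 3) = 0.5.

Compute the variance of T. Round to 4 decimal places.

E[T] = (-6)(0.2) + (0)(0.1) + (2)(0.2) + (3)(0.5) = 0.7
E[T²] = (-6)²(0.2) + (0)²(0.1) + (2)²(0.2) + (3)²(0.5) = 12.5
Var(T) = E[T²] − (E[T])² = 12.5 − (0.7)² = 12.01

12.0100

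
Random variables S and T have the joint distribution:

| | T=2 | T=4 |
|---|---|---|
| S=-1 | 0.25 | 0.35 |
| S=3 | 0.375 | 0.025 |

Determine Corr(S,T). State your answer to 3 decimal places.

E[S] = 0.6,  E[T] = 2.75
E[ST] = 0.65
Cov(S,T) = E[ST] − E[S]E[T] = 0.65 − (0.6)(2.75) = -1
Var(S) = 3.84,  Var(T) = 0.9375
ρ = -1 / √(3.84·0.9375) ≈ -0.527

-0.527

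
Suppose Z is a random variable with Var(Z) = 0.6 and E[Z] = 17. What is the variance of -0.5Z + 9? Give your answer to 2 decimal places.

0.15

Var(-0.5Z + 9) = (-0.5)²·Var(Z) = 0.25·0.6 = 0.15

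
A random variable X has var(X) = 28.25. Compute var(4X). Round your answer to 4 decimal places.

var(4X) = (4)²·var(X) = 16·28.25 = 452

452.0000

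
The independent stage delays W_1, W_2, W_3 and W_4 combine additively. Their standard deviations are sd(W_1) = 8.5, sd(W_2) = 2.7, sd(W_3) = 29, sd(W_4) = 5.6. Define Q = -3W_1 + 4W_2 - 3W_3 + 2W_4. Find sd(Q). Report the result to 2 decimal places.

V(W_1) = 72.25, V(W_2) = 7.29, V(W_3) = 841, V(W_4) = 31.36
By independence, V(Q) = (-3)²V(W_1) + (4)²V(W_2) + (-3)²V(W_3) + (2)²V(W_4)
= (-3)²·72.25 + (4)²·7.29 + (-3)²·841 + (2)²·31.36 = 8461.33
sd(Q) = √8461.33 ≈ 91.99

91.99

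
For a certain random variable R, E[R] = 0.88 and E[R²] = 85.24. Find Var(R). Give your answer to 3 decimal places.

84.466

Var(R) = 85.24 − (0.88)² = 84.4656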